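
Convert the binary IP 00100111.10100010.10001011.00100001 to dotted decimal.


00100111 = 39
10100010 = 162
10001011 = 139
00100001 = 33
IP: 39.162.139.33


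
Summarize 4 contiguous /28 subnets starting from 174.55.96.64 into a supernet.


Original prefix: /28
Number of subnets: 4 = 2^2
New prefix = 28 - 2 = 26
Supernet: 174.55.96.64/26


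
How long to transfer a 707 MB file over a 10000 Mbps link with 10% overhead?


Effective throughput = 10000 * (1 - 10/100) = 9000 Mbps
File size in Mb = 707 * 8 = 5656 Mb
Time = 5656 / 9000
Time = 0.6284 seconds


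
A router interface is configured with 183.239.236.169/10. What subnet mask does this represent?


/10 means 10 network bits, 22 host bits
Binary: 11111111110000000000000000000000
Mask: 255.192.0.0


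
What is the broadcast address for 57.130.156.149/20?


Network: 57.130.144.0/20
Host bits = 12
Set all host bits to 1:
Broadcast: 57.130.159.255


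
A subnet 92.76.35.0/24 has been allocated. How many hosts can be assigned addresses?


Host bits = 32 - 24 = 8
Total addresses = 2^8 = 256
Usable = total - 2 (network and broadcast)
Usable hosts: 254


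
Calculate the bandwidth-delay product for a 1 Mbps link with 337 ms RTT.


BDP = bandwidth * RTT
= 1 Mbps * 337 ms
= 1 * 1e6 * 337 / 1000 bits
= 337000 bits
= 42125 bytes
= 41.1377 KB
BDP = 337000 bits (42125 bytes)


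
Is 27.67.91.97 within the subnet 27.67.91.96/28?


Subnet network: 27.67.91.96
Test IP AND mask: 27.67.91.96
Yes, 27.67.91.97 is in 27.67.91.96/28


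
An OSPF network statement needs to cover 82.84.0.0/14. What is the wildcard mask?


Subnet mask: 255.252.0.0
Wildcard = 255.255.255.255 - subnet mask
255 - 255 = 0
255 - 252 = 3
255 - 0 = 255
255 - 0 = 255
Wildcard: 0.3.255.255


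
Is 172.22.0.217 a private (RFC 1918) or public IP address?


RFC 1918 private ranges:
  10.0.0.0/8 (10.0.0.0 - 10.255.255.255)
  172.16.0.0/12 (172.16.0.0 - 172.31.255.255)
  192.168.0.0/16 (192.168.0.0 - 192.168.255.255)
Private (in 172.16.0.0/12)


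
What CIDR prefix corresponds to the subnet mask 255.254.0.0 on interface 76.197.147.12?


Binary: 11111111.11111110.00000000.00000000
Count leading 1s
Prefix: /15


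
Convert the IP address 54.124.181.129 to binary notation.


54 = 00110110
124 = 01111100
181 = 10110101
129 = 10000001
Binary: 00110110.01111100.10110101.10000001


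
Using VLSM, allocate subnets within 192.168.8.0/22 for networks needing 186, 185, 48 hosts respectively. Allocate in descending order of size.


186 hosts -> /24 (254 usable): 192.168.8.0/24
185 hosts -> /24 (254 usable): 192.168.9.0/24
48 hosts -> /26 (62 usable): 192.168.10.0/26
Allocation: 192.168.8.0/24 (186 hosts, 254 usable); 192.168.9.0/24 (185 hosts, 254 usable); 192.168.10.0/26 (48 hosts, 62 usable)


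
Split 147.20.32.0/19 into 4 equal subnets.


New prefix = 19 + 2 = 21
Each subnet has 2048 addresses
  147.20.32.0/21
  147.20.40.0/21
  147.20.48.0/21
  147.20.56.0/21
Subnets: 147.20.32.0/21, 147.20.40.0/21, 147.20.48.0/21, 147.20.56.0/21


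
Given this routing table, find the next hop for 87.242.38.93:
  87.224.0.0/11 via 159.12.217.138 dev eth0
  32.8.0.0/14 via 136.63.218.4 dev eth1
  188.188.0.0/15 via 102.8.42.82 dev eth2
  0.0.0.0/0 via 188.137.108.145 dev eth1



Longest prefix match for 87.242.38.93:
  /11 87.224.0.0: MATCH
  /14 32.8.0.0: no
  /15 188.188.0.0: no
  /0 0.0.0.0: MATCH
Selected: next-hop 159.12.217.138 via eth0 (matched /11)


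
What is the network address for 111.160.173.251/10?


IP:   01101111.10100000.10101101.11111011
Mask: 11111111.11000000.00000000.00000000
AND operation:
Net:  01101111.10000000.00000000.00000000
Network: 111.128.0.0/10


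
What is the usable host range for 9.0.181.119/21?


Network: 9.0.176.0
Broadcast: 9.0.183.255
First usable = network + 1
Last usable = broadcast - 1
Range: 9.0.176.1 to 9.0.183.254


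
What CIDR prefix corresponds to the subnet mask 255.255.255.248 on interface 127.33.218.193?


Binary: 11111111.11111111.11111111.11111000
Count leading 1s
Prefix: /29


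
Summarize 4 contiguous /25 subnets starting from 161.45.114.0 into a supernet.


Original prefix: /25
Number of subnets: 4 = 2^2
New prefix = 25 - 2 = 23
Supernet: 161.45.114.0/23


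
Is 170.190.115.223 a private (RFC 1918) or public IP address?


RFC 1918 private ranges:
  10.0.0.0/8 (10.0.0.0 - 10.255.255.255)
  172.16.0.0/12 (172.16.0.0 - 172.31.255.255)
  192.168.0.0/16 (192.168.0.0 - 192.168.255.255)
Public (not in any RFC 1918 range)


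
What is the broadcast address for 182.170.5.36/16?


Network: 182.170.0.0/16
Host bits = 16
Set all host bits to 1:
Broadcast: 182.170.255.255


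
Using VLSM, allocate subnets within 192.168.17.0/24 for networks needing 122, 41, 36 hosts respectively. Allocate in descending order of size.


122 hosts -> /25 (126 usable): 192.168.17.0/25
41 hosts -> /26 (62 usable): 192.168.17.128/26
36 hosts -> /26 (62 usable): 192.168.17.192/26
Allocation: 192.168.17.0/25 (122 hosts, 126 usable); 192.168.17.128/26 (41 hosts, 62 usable); 192.168.17.192/26 (36 hosts, 62 usable)


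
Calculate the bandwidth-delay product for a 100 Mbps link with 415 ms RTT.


BDP = bandwidth * RTT
= 100 Mbps * 415 ms
= 100 * 1e6 * 415 / 1000 bits
= 41500000 bits
= 5187500 bytes
= 5065.918 KB
BDP = 41500000 bits (5187500 bytes)


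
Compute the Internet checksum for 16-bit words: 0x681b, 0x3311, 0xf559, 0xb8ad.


Sum all words (with carry folding):
+ 0x681b = 0x681b
+ 0x3311 = 0x9b2c
+ 0xf559 = 0x9086
+ 0xb8ad = 0x4934
One's complement: ~0x4934
Checksum = 0xb6cb


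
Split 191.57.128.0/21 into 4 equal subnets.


New prefix = 21 + 2 = 23
Each subnet has 512 addresses
  191.57.128.0/23
  191.57.130.0/23
  191.57.132.0/23
  191.57.134.0/23
Subnets: 191.57.128.0/23, 191.57.130.0/23, 191.57.132.0/23, 191.57.134.0/23


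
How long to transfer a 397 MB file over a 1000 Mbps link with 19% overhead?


Effective throughput = 1000 * (1 - 19/100) = 810 Mbps
File size in Mb = 397 * 8 = 3176 Mb
Time = 3176 / 810
Time = 3.921 seconds


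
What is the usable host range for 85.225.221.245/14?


Network: 85.224.0.0
Broadcast: 85.227.255.255
First usable = network + 1
Last usable = broadcast - 1
Range: 85.224.0.1 to 85.227.255.254


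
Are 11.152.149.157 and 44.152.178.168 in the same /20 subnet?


Mask: 255.255.240.0
11.152.149.157 AND mask = 11.152.144.0
44.152.178.168 AND mask = 44.152.176.0
No, different subnets (11.152.144.0 vs 44.152.176.0)


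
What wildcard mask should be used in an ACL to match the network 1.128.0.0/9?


Subnet mask: 255.128.0.0
Wildcard = 255.255.255.255 - subnet mask
255 - 255 = 0
255 - 128 = 127
255 - 0 = 255
255 - 0 = 255
Wildcard: 0.127.255.255


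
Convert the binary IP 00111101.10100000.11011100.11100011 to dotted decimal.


00111101 = 61
10100000 = 160
11011100 = 220
11100011 = 227
IP: 61.160.220.227


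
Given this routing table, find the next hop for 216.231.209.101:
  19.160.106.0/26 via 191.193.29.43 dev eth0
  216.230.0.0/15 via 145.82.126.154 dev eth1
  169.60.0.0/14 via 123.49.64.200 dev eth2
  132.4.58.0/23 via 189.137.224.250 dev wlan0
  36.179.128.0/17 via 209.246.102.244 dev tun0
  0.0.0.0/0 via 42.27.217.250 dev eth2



Longest prefix match for 216.231.209.101:
  /26 19.160.106.0: no
  /15 216.230.0.0: MATCH
  /14 169.60.0.0: no
  /23 132.4.58.0: no
  /17 36.179.128.0: no
  /0 0.0.0.0: MATCH
Selected: next-hop 145.82.126.154 via eth1 (matched /15)


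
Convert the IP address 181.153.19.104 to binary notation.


181 = 10110101
153 = 10011001
19 = 00010011
104 = 01101000
Binary: 10110101.10011001.00010011.01101000


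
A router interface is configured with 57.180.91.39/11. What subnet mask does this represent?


/11 means 11 network bits, 21 host bits
Binary: 11111111111000000000000000000000
Mask: 255.224.0.0


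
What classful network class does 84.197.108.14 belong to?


First octet: 84
Binary: 01010100
0xxxxxxx -> Class A (1-126)
Class A, default mask 255.0.0.0 (/8)


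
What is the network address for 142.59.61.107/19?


IP:   10001110.00111011.00111101.01101011
Mask: 11111111.11111111.11100000.00000000
AND operation:
Net:  10001110.00111011.00100000.00000000
Network: 142.59.32.0/19


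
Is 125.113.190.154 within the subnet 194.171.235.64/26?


Subnet network: 194.171.235.64
Test IP AND mask: 125.113.190.128
No, 125.113.190.154 is not in 194.171.235.64/26


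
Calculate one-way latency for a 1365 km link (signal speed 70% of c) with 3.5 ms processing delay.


Speed = 0.7 * 3e5 km/s = 210000 km/s
Propagation delay = 1365 / 210000 = 0.0065 s = 6.5 ms
Processing delay = 3.5 ms
Total one-way latency = 10 ms


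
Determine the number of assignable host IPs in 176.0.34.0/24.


Host bits = 32 - 24 = 8
Total addresses = 2^8 = 256
Usable = total - 2 (network and broadcast)
Usable hosts: 254


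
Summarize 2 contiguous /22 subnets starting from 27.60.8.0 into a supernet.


Original prefix: /22
Number of subnets: 2 = 2^1
New prefix = 22 - 1 = 21
Supernet: 27.60.8.0/21


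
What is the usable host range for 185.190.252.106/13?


Network: 185.184.0.0
Broadcast: 185.191.255.255
First usable = network + 1
Last usable = broadcast - 1
Range: 185.184.0.1 to 185.191.255.254


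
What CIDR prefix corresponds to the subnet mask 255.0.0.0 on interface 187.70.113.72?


Binary: 11111111.00000000.00000000.00000000
Count leading 1s
Prefix: /8


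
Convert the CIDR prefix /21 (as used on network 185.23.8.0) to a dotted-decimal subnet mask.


/21 means 21 network bits, 11 host bits
Binary: 11111111111111111111100000000000
Mask: 255.255.248.0


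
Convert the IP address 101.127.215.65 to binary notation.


101 = 01100101
127 = 01111111
215 = 11010111
65 = 01000001
Binary: 01100101.01111111.11010111.01000001


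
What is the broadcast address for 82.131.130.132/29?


Network: 82.131.130.128/29
Host bits = 3
Set all host bits to 1:
Broadcast: 82.131.130.135


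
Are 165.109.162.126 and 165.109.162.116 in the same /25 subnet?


Mask: 255.255.255.128
165.109.162.126 AND mask = 165.109.162.0
165.109.162.116 AND mask = 165.109.162.0
Yes, same subnet (165.109.162.0)


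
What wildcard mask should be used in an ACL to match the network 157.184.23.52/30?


Subnet mask: 255.255.255.252
Wildcard = 255.255.255.255 - subnet mask
255 - 255 = 0
255 - 255 = 0
255 - 255 = 0
255 - 252 = 3
Wildcard: 0.0.0.3


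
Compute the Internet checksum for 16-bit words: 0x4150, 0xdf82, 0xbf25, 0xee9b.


Sum all words (with carry folding):
+ 0x4150 = 0x4150
+ 0xdf82 = 0x20d3
+ 0xbf25 = 0xdff8
+ 0xee9b = 0xce94
One's complement: ~0xce94
Checksum = 0x316b


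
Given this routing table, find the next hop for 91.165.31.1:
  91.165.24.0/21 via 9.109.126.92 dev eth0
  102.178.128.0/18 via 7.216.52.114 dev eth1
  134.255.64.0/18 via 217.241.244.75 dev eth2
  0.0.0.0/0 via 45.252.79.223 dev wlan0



Longest prefix match for 91.165.31.1:
  /21 91.165.24.0: MATCH
  /18 102.178.128.0: no
  /18 134.255.64.0: no
  /0 0.0.0.0: MATCH
Selected: next-hop 9.109.126.92 via eth0 (matched /21)


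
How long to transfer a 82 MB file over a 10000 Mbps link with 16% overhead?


Effective throughput = 10000 * (1 - 16/100) = 8400 Mbps
File size in Mb = 82 * 8 = 656 Mb
Time = 656 / 8400
Time = 0.0781 seconds


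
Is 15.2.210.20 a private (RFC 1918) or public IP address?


RFC 1918 private ranges:
  10.0.0.0/8 (10.0.0.0 - 10.255.255.255)
  172.16.0.0/12 (172.16.0.0 - 172.31.255.255)
  192.168.0.0/16 (192.168.0.0 - 192.168.255.255)
Public (not in any RFC 1918 range)


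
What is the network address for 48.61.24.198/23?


IP:   00110000.00111101.00011000.11000110
Mask: 11111111.11111111.11111110.00000000
AND operation:
Net:  00110000.00111101.00011000.00000000
Network: 48.61.24.0/23


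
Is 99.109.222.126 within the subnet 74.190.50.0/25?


Subnet network: 74.190.50.0
Test IP AND mask: 99.109.222.0
No, 99.109.222.126 is not in 74.190.50.0/25


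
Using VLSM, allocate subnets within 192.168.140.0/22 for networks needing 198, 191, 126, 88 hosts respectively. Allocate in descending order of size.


198 hosts -> /24 (254 usable): 192.168.140.0/24
191 hosts -> /24 (254 usable): 192.168.141.0/24
126 hosts -> /25 (126 usable): 192.168.142.0/25
88 hosts -> /25 (126 usable): 192.168.142.128/25
Allocation: 192.168.140.0/24 (198 hosts, 254 usable); 192.168.141.0/24 (191 hosts, 254 usable); 192.168.142.0/25 (126 hosts, 126 usable); 192.168.142.128/25 (88 hosts, 126 usable)


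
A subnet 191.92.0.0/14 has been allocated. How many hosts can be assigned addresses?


Host bits = 32 - 14 = 18
Total addresses = 2^18 = 262144
Usable = total - 2 (network and broadcast)
Usable hosts: 262142


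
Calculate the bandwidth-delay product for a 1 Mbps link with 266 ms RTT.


BDP = bandwidth * RTT
= 1 Mbps * 266 ms
= 1 * 1e6 * 266 / 1000 bits
= 266000 bits
= 33250 bytes
= 32.4707 KB
BDP = 266000 bits (33250 bytes)


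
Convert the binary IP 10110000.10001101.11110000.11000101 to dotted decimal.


10110000 = 176
10001101 = 141
11110000 = 240
11000101 = 197
IP: 176.141.240.197


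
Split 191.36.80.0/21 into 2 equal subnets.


New prefix = 21 + 1 = 22
Each subnet has 1024 addresses
  191.36.80.0/22
  191.36.84.0/22
Subnets: 191.36.80.0/22, 191.36.84.0/22


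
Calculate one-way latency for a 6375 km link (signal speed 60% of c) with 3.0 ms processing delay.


Speed = 0.6 * 3e5 km/s = 180000 km/s
Propagation delay = 6375 / 180000 = 0.0354 s = 35.4167 ms
Processing delay = 3.0 ms
Total one-way latency = 38.4167 ms


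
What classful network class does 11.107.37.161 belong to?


First octet: 11
Binary: 00001011
0xxxxxxx -> Class A (1-126)
Class A, default mask 255.0.0.0 (/8)


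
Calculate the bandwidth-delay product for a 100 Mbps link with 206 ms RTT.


BDP = bandwidth * RTT
= 100 Mbps * 206 ms
= 100 * 1e6 * 206 / 1000 bits
= 20600000 bits
= 2575000 bytes
= 2514.6484 KB
BDP = 20600000 bits (2575000 bytes)


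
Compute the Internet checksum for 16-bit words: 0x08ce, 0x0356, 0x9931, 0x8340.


Sum all words (with carry folding):
+ 0x08ce = 0x08ce
+ 0x0356 = 0x0c24
+ 0x9931 = 0xa555
+ 0x8340 = 0x2896
One's complement: ~0x2896
Checksum = 0xd769


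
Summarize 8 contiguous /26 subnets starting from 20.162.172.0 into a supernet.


Original prefix: /26
Number of subnets: 8 = 2^3
New prefix = 26 - 3 = 23
Supernet: 20.162.172.0/23


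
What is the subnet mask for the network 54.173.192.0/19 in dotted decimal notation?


/19 means 19 network bits, 13 host bits
Binary: 11111111111111111110000000000000
Mask: 255.255.224.0


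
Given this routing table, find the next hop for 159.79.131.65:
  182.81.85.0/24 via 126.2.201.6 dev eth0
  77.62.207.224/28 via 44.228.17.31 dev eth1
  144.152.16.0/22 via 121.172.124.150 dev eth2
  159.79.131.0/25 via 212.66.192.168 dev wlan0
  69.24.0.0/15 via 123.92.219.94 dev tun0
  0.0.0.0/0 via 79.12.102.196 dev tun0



Longest prefix match for 159.79.131.65:
  /24 182.81.85.0: no
  /28 77.62.207.224: no
  /22 144.152.16.0: no
  /25 159.79.131.0: MATCH
  /15 69.24.0.0: no
  /0 0.0.0.0: MATCH
Selected: next-hop 212.66.192.168 via wlan0 (matched /25)


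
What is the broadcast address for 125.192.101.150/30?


Network: 125.192.101.148/30
Host bits = 2
Set all host bits to 1:
Broadcast: 125.192.101.151


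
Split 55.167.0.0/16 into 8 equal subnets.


New prefix = 16 + 3 = 19
Each subnet has 8192 addresses
  55.167.0.0/19
  55.167.32.0/19
  55.167.64.0/19
  55.167.96.0/19
  55.167.128.0/19
  55.167.160.0/19
  55.167.192.0/19
  55.167.224.0/19
Subnets: 55.167.0.0/19, 55.167.32.0/19, 55.167.64.0/19, 55.167.96.0/19, 55.167.128.0/19, 55.167.160.0/19, 55.167.192.0/19, 55.167.224.0/19


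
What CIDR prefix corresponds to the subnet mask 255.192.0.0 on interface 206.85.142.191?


Binary: 11111111.11000000.00000000.00000000
Count leading 1s
Prefix: /10


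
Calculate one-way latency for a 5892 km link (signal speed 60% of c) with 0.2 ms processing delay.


Speed = 0.6 * 3e5 km/s = 180000 km/s
Propagation delay = 5892 / 180000 = 0.0327 s = 32.7333 ms
Processing delay = 0.2 ms
Total one-way latency = 32.9333 ms


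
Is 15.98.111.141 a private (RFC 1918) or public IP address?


RFC 1918 private ranges:
  10.0.0.0/8 (10.0.0.0 - 10.255.255.255)
  172.16.0.0/12 (172.16.0.0 - 172.31.255.255)
  192.168.0.0/16 (192.168.0.0 - 192.168.255.255)
Public (not in any RFC 1918 range)


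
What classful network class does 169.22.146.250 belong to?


First octet: 169
Binary: 10101001
10xxxxxx -> Class B (128-191)
Class B, default mask 255.255.0.0 (/16)


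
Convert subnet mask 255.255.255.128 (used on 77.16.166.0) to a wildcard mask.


Subnet mask: 255.255.255.128
Wildcard = 255.255.255.255 - subnet mask
255 - 255 = 0
255 - 255 = 0
255 - 255 = 0
255 - 128 = 127
Wildcard: 0.0.0.127


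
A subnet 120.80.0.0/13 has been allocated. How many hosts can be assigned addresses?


Host bits = 32 - 13 = 19
Total addresses = 2^19 = 524288
Usable = total - 2 (network and broadcast)
Usable hosts: 524286


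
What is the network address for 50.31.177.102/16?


IP:   00110010.00011111.10110001.01100110
Mask: 11111111.11111111.00000000.00000000
AND operation:
Net:  00110010.00011111.00000000.00000000
Network: 50.31.0.0/16


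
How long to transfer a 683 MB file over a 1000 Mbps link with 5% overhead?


Effective throughput = 1000 * (1 - 5/100) = 950 Mbps
File size in Mb = 683 * 8 = 5464 Mb
Time = 5464 / 950
Time = 5.7516 seconds


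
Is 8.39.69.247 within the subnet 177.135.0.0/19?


Subnet network: 177.135.0.0
Test IP AND mask: 8.39.64.0
No, 8.39.69.247 is not in 177.135.0.0/19


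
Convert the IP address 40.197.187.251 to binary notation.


40 = 00101000
197 = 11000101
187 = 10111011
251 = 11111011
Binary: 00101000.11000101.10111011.11111011


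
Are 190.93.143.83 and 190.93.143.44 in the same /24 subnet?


Mask: 255.255.255.0
190.93.143.83 AND mask = 190.93.143.0
190.93.143.44 AND mask = 190.93.143.0
Yes, same subnet (190.93.143.0)


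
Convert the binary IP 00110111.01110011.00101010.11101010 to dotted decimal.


00110111 = 55
01110011 = 115
00101010 = 42
11101010 = 234
IP: 55.115.42.234


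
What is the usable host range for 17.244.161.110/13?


Network: 17.240.0.0
Broadcast: 17.247.255.255
First usable = network + 1
Last usable = broadcast - 1
Range: 17.240.0.1 to 17.247.255.254


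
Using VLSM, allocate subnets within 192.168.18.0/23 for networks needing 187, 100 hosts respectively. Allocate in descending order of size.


187 hosts -> /24 (254 usable): 192.168.18.0/24
100 hosts -> /25 (126 usable): 192.168.19.0/25
Allocation: 192.168.18.0/24 (187 hosts, 254 usable); 192.168.19.0/25 (100 hosts, 126 usable)


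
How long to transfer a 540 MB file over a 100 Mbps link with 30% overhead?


Effective throughput = 100 * (1 - 30/100) = 70 Mbps
File size in Mb = 540 * 8 = 4320 Mb
Time = 4320 / 70
Time = 61.7143 seconds


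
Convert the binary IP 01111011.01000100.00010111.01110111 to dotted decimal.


01111011 = 123
01000100 = 68
00010111 = 23
01110111 = 119
IP: 123.68.23.119


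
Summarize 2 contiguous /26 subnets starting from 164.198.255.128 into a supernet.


Original prefix: /26
Number of subnets: 2 = 2^1
New prefix = 26 - 1 = 25
Supernet: 164.198.255.128/25


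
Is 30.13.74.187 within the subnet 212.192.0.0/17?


Subnet network: 212.192.0.0
Test IP AND mask: 30.13.0.0
No, 30.13.74.187 is not in 212.192.0.0/17


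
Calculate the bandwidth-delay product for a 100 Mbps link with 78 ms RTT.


BDP = bandwidth * RTT
= 100 Mbps * 78 ms
= 100 * 1e6 * 78 / 1000 bits
= 7800000 bits
= 975000 bytes
= 952.1484 KB
BDP = 7800000 bits (975000 bytes)


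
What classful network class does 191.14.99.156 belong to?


First octet: 191
Binary: 10111111
10xxxxxx -> Class B (128-191)
Class B, default mask 255.255.0.0 (/16)


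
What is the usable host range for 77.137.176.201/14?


Network: 77.136.0.0
Broadcast: 77.139.255.255
First usable = network + 1
Last usable = broadcast - 1
Range: 77.136.0.1 to 77.139.255.254


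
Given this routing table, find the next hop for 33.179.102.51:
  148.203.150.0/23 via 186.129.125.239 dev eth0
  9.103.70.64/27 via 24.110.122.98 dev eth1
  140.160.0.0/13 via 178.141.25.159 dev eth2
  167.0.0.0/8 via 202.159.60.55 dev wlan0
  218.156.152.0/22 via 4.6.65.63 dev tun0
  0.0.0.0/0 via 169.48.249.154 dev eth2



Longest prefix match for 33.179.102.51:
  /23 148.203.150.0: no
  /27 9.103.70.64: no
  /13 140.160.0.0: no
  /8 167.0.0.0: no
  /22 218.156.152.0: no
  /0 0.0.0.0: MATCH
Selected: next-hop 169.48.249.154 via eth2 (matched /0)


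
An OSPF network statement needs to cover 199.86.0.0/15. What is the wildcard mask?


Subnet mask: 255.254.0.0
Wildcard = 255.255.255.255 - subnet mask
255 - 255 = 0
255 - 254 = 1
255 - 0 = 255
255 - 0 = 255
Wildcard: 0.1.255.255


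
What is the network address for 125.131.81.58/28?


IP:   01111101.10000011.01010001.00111010
Mask: 11111111.11111111.11111111.11110000
AND operation:
Net:  01111101.10000011.01010001.00110000
Network: 125.131.81.48/28


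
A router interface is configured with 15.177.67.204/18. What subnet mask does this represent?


/18 means 18 network bits, 14 host bits
Binary: 11111111111111111100000000000000
Mask: 255.255.192.0


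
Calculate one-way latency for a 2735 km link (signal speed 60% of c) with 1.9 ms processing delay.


Speed = 0.6 * 3e5 km/s = 180000 km/s
Propagation delay = 2735 / 180000 = 0.0152 s = 15.1944 ms
Processing delay = 1.9 ms
Total one-way latency = 17.0944 ms


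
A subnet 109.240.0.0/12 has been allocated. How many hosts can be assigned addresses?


Host bits = 32 - 12 = 20
Total addresses = 2^20 = 1048576
Usable = total - 2 (network and broadcast)
Usable hosts: 1048574


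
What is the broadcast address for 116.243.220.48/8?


Network: 116.0.0.0/8
Host bits = 24
Set all host bits to 1:
Broadcast: 116.255.255.255


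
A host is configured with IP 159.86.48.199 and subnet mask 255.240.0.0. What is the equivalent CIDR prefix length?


Binary: 11111111.11110000.00000000.00000000
Count leading 1s
Prefix: /12


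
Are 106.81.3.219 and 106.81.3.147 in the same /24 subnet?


Mask: 255.255.255.0
106.81.3.219 AND mask = 106.81.3.0
106.81.3.147 AND mask = 106.81.3.0
Yes, same subnet (106.81.3.0)


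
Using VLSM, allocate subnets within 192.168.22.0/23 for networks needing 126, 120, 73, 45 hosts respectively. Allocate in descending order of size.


126 hosts -> /25 (126 usable): 192.168.22.0/25
120 hosts -> /25 (126 usable): 192.168.22.128/25
73 hosts -> /25 (126 usable): 192.168.23.0/25
45 hosts -> /26 (62 usable): 192.168.23.128/26
Allocation: 192.168.22.0/25 (126 hosts, 126 usable); 192.168.22.128/25 (120 hosts, 126 usable); 192.168.23.0/25 (73 hosts, 126 usable); 192.168.23.128/26 (45 hosts, 62 usable)


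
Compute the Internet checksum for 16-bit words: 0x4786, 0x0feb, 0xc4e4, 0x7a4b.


Sum all words (with carry folding):
+ 0x4786 = 0x4786
+ 0x0feb = 0x5771
+ 0xc4e4 = 0x1c56
+ 0x7a4b = 0x96a1
One's complement: ~0x96a1
Checksum = 0x695e


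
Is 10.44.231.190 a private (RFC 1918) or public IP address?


RFC 1918 private ranges:
  10.0.0.0/8 (10.0.0.0 - 10.255.255.255)
  172.16.0.0/12 (172.16.0.0 - 172.31.255.255)
  192.168.0.0/16 (192.168.0.0 - 192.168.255.255)
Private (in 10.0.0.0/8)


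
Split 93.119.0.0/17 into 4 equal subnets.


New prefix = 17 + 2 = 19
Each subnet has 8192 addresses
  93.119.0.0/19
  93.119.32.0/19
  93.119.64.0/19
  93.119.96.0/19
Subnets: 93.119.0.0/19, 93.119.32.0/19, 93.119.64.0/19, 93.119.96.0/19


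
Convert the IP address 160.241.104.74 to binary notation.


160 = 10100000
241 = 11110001
104 = 01101000
74 = 01001010
Binary: 10100000.11110001.01101000.01001010


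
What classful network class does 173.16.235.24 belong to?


First octet: 173
Binary: 10101101
10xxxxxx -> Class B (128-191)
Class B, default mask 255.255.0.0 (/16)


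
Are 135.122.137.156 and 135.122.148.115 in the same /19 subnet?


Mask: 255.255.224.0
135.122.137.156 AND mask = 135.122.128.0
135.122.148.115 AND mask = 135.122.128.0
Yes, same subnet (135.122.128.0)


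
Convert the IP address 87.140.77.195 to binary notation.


87 = 01010111
140 = 10001100
77 = 01001101
195 = 11000011
Binary: 01010111.10001100.01001101.11000011


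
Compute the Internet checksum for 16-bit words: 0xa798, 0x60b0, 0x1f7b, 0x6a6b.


Sum all words (with carry folding):
+ 0xa798 = 0xa798
+ 0x60b0 = 0x0849
+ 0x1f7b = 0x27c4
+ 0x6a6b = 0x922f
One's complement: ~0x922f
Checksum = 0x6dd0


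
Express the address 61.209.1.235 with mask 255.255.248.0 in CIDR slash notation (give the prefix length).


Binary: 11111111.11111111.11111000.00000000
Count leading 1s
Prefix: /21


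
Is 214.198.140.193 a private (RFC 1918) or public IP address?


RFC 1918 private ranges:
  10.0.0.0/8 (10.0.0.0 - 10.255.255.255)
  172.16.0.0/12 (172.16.0.0 - 172.31.255.255)
  192.168.0.0/16 (192.168.0.0 - 192.168.255.255)
Public (not in any RFC 1918 range)


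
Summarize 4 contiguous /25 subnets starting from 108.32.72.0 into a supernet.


Original prefix: /25
Number of subnets: 4 = 2^2
New prefix = 25 - 2 = 23
Supernet: 108.32.72.0/23


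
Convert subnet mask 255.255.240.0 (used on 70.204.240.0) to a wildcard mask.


Subnet mask: 255.255.240.0
Wildcard = 255.255.255.255 - subnet mask
255 - 255 = 0
255 - 255 = 0
255 - 240 = 15
255 - 0 = 255
Wildcard: 0.0.15.255


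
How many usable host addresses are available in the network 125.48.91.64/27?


Host bits = 32 - 27 = 5
Total addresses = 2^5 = 32
Usable = total - 2 (network and broadcast)
Usable hosts: 30


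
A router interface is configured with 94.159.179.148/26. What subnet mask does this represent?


/26 means 26 network bits, 6 host bits
Binary: 11111111111111111111111111000000
Mask: 255.255.255.192


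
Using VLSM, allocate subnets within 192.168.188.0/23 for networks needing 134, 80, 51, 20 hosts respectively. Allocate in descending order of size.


134 hosts -> /24 (254 usable): 192.168.188.0/24
80 hosts -> /25 (126 usable): 192.168.189.0/25
51 hosts -> /26 (62 usable): 192.168.189.128/26
20 hosts -> /27 (30 usable): 192.168.189.192/27
Allocation: 192.168.188.0/24 (134 hosts, 254 usable); 192.168.189.0/25 (80 hosts, 126 usable); 192.168.189.128/26 (51 hosts, 62 usable); 192.168.189.192/27 (20 hosts, 30 usable)


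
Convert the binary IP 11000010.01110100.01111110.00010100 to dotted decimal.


11000010 = 194
01110100 = 116
01111110 = 126
00010100 = 20
IP: 194.116.126.20


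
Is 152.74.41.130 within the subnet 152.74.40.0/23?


Subnet network: 152.74.40.0
Test IP AND mask: 152.74.40.0
Yes, 152.74.41.130 is in 152.74.40.0/23


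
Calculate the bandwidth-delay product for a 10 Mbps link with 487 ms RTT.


BDP = bandwidth * RTT
= 10 Mbps * 487 ms
= 10 * 1e6 * 487 / 1000 bits
= 4870000 bits
= 608750 bytes
= 594.4824 KB
BDP = 4870000 bits (608750 bytes)


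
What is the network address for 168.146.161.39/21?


IP:   10101000.10010010.10100001.00100111
Mask: 11111111.11111111.11111000.00000000
AND operation:
Net:  10101000.10010010.10100000.00000000
Network: 168.146.160.0/21


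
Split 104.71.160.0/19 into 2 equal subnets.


New prefix = 19 + 1 = 20
Each subnet has 4096 addresses
  104.71.160.0/20
  104.71.176.0/20
Subnets: 104.71.160.0/20, 104.71.176.0/20


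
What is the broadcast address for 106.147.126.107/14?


Network: 106.144.0.0/14
Host bits = 18
Set all host bits to 1:
Broadcast: 106.147.255.255


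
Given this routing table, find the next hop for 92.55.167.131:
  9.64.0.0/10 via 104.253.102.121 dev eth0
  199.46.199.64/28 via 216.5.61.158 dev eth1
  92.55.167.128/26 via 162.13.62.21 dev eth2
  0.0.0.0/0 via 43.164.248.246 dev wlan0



Longest prefix match for 92.55.167.131:
  /10 9.64.0.0: no
  /28 199.46.199.64: no
  /26 92.55.167.128: MATCH
  /0 0.0.0.0: MATCH
Selected: next-hop 162.13.62.21 via eth2 (matched /26)


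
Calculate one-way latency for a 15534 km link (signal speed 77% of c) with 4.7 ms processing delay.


Speed = 0.77 * 3e5 km/s = 231000 km/s
Propagation delay = 15534 / 231000 = 0.0672 s = 67.2468 ms
Processing delay = 4.7 ms
Total one-way latency = 71.9468 ms


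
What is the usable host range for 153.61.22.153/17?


Network: 153.61.0.0
Broadcast: 153.61.127.255
First usable = network + 1
Last usable = broadcast - 1
Range: 153.61.0.1 to 153.61.127.254


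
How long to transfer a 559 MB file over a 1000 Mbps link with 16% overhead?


Effective throughput = 1000 * (1 - 16/100) = 840 Mbps
File size in Mb = 559 * 8 = 4472 Mb
Time = 4472 / 840
Time = 5.3238 seconds


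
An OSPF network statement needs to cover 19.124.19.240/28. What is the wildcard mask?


Subnet mask: 255.255.255.240
Wildcard = 255.255.255.255 - subnet mask
255 - 255 = 0
255 - 255 = 0
255 - 255 = 0
255 - 240 = 15
Wildcard: 0.0.0.15


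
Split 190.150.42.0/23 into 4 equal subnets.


New prefix = 23 + 2 = 25
Each subnet has 128 addresses
  190.150.42.0/25
  190.150.42.128/25
  190.150.43.0/25
  190.150.43.128/25
Subnets: 190.150.42.0/25, 190.150.42.128/25, 190.150.43.0/25, 190.150.43.128/25


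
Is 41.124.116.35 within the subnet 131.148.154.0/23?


Subnet network: 131.148.154.0
Test IP AND mask: 41.124.116.0
No, 41.124.116.35 is not in 131.148.154.0/23


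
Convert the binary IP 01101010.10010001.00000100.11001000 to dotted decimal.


01101010 = 106
10010001 = 145
00000100 = 4
11001000 = 200
IP: 106.145.4.200


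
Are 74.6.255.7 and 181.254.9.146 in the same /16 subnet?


Mask: 255.255.0.0
74.6.255.7 AND mask = 74.6.0.0
181.254.9.146 AND mask = 181.254.0.0
No, different subnets (74.6.0.0 vs 181.254.0.0)


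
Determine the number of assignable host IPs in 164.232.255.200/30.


Host bits = 32 - 30 = 2
Total addresses = 2^2 = 4
Usable = total - 2 (network and broadcast)
Usable hosts: 2


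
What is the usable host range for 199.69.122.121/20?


Network: 199.69.112.0
Broadcast: 199.69.127.255
First usable = network + 1
Last usable = broadcast - 1
Range: 199.69.112.1 to 199.69.127.254


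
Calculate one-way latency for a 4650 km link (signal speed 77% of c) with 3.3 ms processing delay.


Speed = 0.77 * 3e5 km/s = 231000 km/s
Propagation delay = 4650 / 231000 = 0.0201 s = 20.1299 ms
Processing delay = 3.3 ms
Total one-way latency = 23.4299 ms


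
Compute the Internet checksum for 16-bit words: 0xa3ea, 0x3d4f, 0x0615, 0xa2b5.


Sum all words (with carry folding):
+ 0xa3ea = 0xa3ea
+ 0x3d4f = 0xe139
+ 0x0615 = 0xe74e
+ 0xa2b5 = 0x8a04
One's complement: ~0x8a04
Checksum = 0x75fb


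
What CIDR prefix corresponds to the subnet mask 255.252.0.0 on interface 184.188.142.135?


Binary: 11111111.11111100.00000000.00000000
Count leading 1s
Prefix: /14


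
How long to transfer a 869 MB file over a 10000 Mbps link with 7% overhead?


Effective throughput = 10000 * (1 - 7/100) = 9300 Mbps
File size in Mb = 869 * 8 = 6952 Mb
Time = 6952 / 9300
Time = 0.7475 seconds


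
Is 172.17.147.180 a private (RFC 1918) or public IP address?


RFC 1918 private ranges:
  10.0.0.0/8 (10.0.0.0 - 10.255.255.255)
  172.16.0.0/12 (172.16.0.0 - 172.31.255.255)
  192.168.0.0/16 (192.168.0.0 - 192.168.255.255)
Private (in 172.16.0.0/12)


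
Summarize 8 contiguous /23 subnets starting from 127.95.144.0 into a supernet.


Original prefix: /23
Number of subnets: 8 = 2^3
New prefix = 23 - 3 = 20
Supernet: 127.95.144.0/20


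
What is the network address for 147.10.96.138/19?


IP:   10010011.00001010.01100000.10001010
Mask: 11111111.11111111.11100000.00000000
AND operation:
Net:  10010011.00001010.01100000.00000000
Network: 147.10.96.0/19


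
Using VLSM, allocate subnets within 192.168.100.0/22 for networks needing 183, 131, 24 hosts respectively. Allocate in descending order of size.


183 hosts -> /24 (254 usable): 192.168.100.0/24
131 hosts -> /24 (254 usable): 192.168.101.0/24
24 hosts -> /27 (30 usable): 192.168.102.0/27
Allocation: 192.168.100.0/24 (183 hosts, 254 usable); 192.168.101.0/24 (131 hosts, 254 usable); 192.168.102.0/27 (24 hosts, 30 usable)


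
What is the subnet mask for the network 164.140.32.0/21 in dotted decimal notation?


/21 means 21 network bits, 11 host bits
Binary: 11111111111111111111100000000000
Mask: 255.255.248.0


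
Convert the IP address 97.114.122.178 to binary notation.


97 = 01100001
114 = 01110010
122 = 01111010
178 = 10110010
Binary: 01100001.01110010.01111010.10110010


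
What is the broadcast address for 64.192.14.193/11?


Network: 64.192.0.0/11
Host bits = 21
Set all host bits to 1:
Broadcast: 64.223.255.255


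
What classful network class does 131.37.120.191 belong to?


First octet: 131
Binary: 10000011
10xxxxxx -> Class B (128-191)
Class B, default mask 255.255.0.0 (/16)


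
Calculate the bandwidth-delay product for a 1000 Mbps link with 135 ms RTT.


BDP = bandwidth * RTT
= 1000 Mbps * 135 ms
= 1000 * 1e6 * 135 / 1000 bits
= 135000000 bits
= 16875000 bytes
= 16479.4922 KB
BDP = 135000000 bits (16875000 bytes)


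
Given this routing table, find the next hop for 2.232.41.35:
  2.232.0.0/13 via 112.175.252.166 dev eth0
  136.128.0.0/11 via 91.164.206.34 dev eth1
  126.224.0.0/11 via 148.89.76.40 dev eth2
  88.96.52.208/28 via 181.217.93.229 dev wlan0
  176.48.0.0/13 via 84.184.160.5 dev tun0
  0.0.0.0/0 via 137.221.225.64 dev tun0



Longest prefix match for 2.232.41.35:
  /13 2.232.0.0: MATCH
  /11 136.128.0.0: no
  /11 126.224.0.0: no
  /28 88.96.52.208: no
  /13 176.48.0.0: no
  /0 0.0.0.0: MATCH
Selected: next-hop 112.175.252.166 via eth0 (matched /13)


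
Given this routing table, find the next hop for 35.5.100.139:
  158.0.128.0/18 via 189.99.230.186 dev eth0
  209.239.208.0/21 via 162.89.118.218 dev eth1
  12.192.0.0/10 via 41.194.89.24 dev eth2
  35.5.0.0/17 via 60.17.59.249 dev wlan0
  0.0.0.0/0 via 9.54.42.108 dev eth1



Longest prefix match for 35.5.100.139:
  /18 158.0.128.0: no
  /21 209.239.208.0: no
  /10 12.192.0.0: no
  /17 35.5.0.0: MATCH
  /0 0.0.0.0: MATCH
Selected: next-hop 60.17.59.249 via wlan0 (matched /17)


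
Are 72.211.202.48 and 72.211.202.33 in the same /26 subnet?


Mask: 255.255.255.192
72.211.202.48 AND mask = 72.211.202.0
72.211.202.33 AND mask = 72.211.202.0
Yes, same subnet (72.211.202.0)


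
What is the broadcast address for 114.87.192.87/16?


Network: 114.87.0.0/16
Host bits = 16
Set all host bits to 1:
Broadcast: 114.87.255.255


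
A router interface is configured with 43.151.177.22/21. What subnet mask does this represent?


/21 means 21 network bits, 11 host bits
Binary: 11111111111111111111100000000000
Mask: 255.255.248.0


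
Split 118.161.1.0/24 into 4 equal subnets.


New prefix = 24 + 2 = 26
Each subnet has 64 addresses
  118.161.1.0/26
  118.161.1.64/26
  118.161.1.128/26
  118.161.1.192/26
Subnets: 118.161.1.0/26, 118.161.1.64/26, 118.161.1.128/26, 118.161.1.192/26


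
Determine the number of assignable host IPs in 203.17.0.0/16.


Host bits = 32 - 16 = 16
Total addresses = 2^16 = 65536
Usable = total - 2 (network and broadcast)
Usable hosts: 65534


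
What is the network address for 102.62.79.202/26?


IP:   01100110.00111110.01001111.11001010
Mask: 11111111.11111111.11111111.11000000
AND operation:
Net:  01100110.00111110.01001111.11000000
Network: 102.62.79.192/26


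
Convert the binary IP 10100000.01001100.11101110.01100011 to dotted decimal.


10100000 = 160
01001100 = 76
11101110 = 238
01100011 = 99
IP: 160.76.238.99


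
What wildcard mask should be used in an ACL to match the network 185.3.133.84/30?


Subnet mask: 255.255.255.252
Wildcard = 255.255.255.255 - subnet mask
255 - 255 = 0
255 - 255 = 0
255 - 255 = 0
255 - 252 = 3
Wildcard: 0.0.0.3


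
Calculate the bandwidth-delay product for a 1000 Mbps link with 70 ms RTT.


BDP = bandwidth * RTT
= 1000 Mbps * 70 ms
= 1000 * 1e6 * 70 / 1000 bits
= 70000000 bits
= 8750000 bytes
= 8544.9219 KB
BDP = 70000000 bits (8750000 bytes)


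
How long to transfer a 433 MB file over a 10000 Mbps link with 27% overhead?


Effective throughput = 10000 * (1 - 27/100) = 7300 Mbps
File size in Mb = 433 * 8 = 3464 Mb
Time = 3464 / 7300
Time = 0.4745 seconds


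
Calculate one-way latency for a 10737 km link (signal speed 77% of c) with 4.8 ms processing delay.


Speed = 0.77 * 3e5 km/s = 231000 km/s
Propagation delay = 10737 / 231000 = 0.0465 s = 46.4805 ms
Processing delay = 4.8 ms
Total one-way latency = 51.2805 ms


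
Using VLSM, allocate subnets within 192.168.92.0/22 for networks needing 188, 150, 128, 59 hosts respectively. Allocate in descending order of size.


188 hosts -> /24 (254 usable): 192.168.92.0/24
150 hosts -> /24 (254 usable): 192.168.93.0/24
128 hosts -> /24 (254 usable): 192.168.94.0/24
59 hosts -> /26 (62 usable): 192.168.95.0/26
Allocation: 192.168.92.0/24 (188 hosts, 254 usable); 192.168.93.0/24 (150 hosts, 254 usable); 192.168.94.0/24 (128 hosts, 254 usable); 192.168.95.0/26 (59 hosts, 62 usable)


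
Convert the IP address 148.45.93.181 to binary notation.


148 = 10010100
45 = 00101101
93 = 01011101
181 = 10110101
Binary: 10010100.00101101.01011101.10110101


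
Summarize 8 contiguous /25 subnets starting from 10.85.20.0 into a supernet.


Original prefix: /25
Number of subnets: 8 = 2^3
New prefix = 25 - 3 = 22
Supernet: 10.85.20.0/22


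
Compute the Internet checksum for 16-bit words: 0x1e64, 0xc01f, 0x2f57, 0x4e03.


Sum all words (with carry folding):
+ 0x1e64 = 0x1e64
+ 0xc01f = 0xde83
+ 0x2f57 = 0x0ddb
+ 0x4e03 = 0x5bde
One's complement: ~0x5bde
Checksum = 0xa421


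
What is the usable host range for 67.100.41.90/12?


Network: 67.96.0.0
Broadcast: 67.111.255.255
First usable = network + 1
Last usable = broadcast - 1
Range: 67.96.0.1 to 67.111.255.254


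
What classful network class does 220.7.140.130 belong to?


First octet: 220
Binary: 11011100
110xxxxx -> Class C (192-223)
Class C, default mask 255.255.255.0 (/24)


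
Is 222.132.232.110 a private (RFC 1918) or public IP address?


RFC 1918 private ranges:
  10.0.0.0/8 (10.0.0.0 - 10.255.255.255)
  172.16.0.0/12 (172.16.0.0 - 172.31.255.255)
  192.168.0.0/16 (192.168.0.0 - 192.168.255.255)
Public (not in any RFC 1918 range)


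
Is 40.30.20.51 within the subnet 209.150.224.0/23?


Subnet network: 209.150.224.0
Test IP AND mask: 40.30.20.0
No, 40.30.20.51 is not in 209.150.224.0/23


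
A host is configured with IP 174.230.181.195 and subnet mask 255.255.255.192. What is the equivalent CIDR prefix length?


Binary: 11111111.11111111.11111111.11000000
Count leading 1s
Prefix: /26


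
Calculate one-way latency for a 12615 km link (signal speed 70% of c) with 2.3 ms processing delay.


Speed = 0.7 * 3e5 km/s = 210000 km/s
Propagation delay = 12615 / 210000 = 0.0601 s = 60.0714 ms
Processing delay = 2.3 ms
Total one-way latency = 62.3714 ms


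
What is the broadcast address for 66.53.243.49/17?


Network: 66.53.128.0/17
Host bits = 15
Set all host bits to 1:
Broadcast: 66.53.255.255


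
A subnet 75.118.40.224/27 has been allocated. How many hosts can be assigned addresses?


Host bits = 32 - 27 = 5
Total addresses = 2^5 = 32
Usable = total - 2 (network and broadcast)
Usable hosts: 30


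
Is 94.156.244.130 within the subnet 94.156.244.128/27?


Subnet network: 94.156.244.128
Test IP AND mask: 94.156.244.128
Yes, 94.156.244.130 is in 94.156.244.128/27


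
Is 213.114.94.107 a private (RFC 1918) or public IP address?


RFC 1918 private ranges:
  10.0.0.0/8 (10.0.0.0 - 10.255.255.255)
  172.16.0.0/12 (172.16.0.0 - 172.31.255.255)
  192.168.0.0/16 (192.168.0.0 - 192.168.255.255)
Public (not in any RFC 1918 range)
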